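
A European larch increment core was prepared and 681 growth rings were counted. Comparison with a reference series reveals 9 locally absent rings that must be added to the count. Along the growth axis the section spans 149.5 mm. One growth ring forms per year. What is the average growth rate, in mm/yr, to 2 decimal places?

After corrections the count is 681 + 9 = 690 growth rings.
Extension rate ≈ 149.5 / 690 = 0.22 mm/yr.

0.22 mm/yr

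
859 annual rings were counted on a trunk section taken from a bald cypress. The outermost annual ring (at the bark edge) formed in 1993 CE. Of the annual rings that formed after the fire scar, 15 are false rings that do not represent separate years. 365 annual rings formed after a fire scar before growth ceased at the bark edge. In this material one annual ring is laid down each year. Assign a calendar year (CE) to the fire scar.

1643 CE

365 annual rings post-date the fire scar.
365 − 15 false = 350 true annual rings after the fire scar.
1993 − 350 = 1643 CE.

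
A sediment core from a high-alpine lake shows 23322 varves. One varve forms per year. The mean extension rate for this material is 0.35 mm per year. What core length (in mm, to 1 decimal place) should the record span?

The record spans 23322 years at 0.35 mm per year.
23322 years at 0.35 mm/year gives 0.35 × 23322 = 8162.7 mm.

8162.7 mm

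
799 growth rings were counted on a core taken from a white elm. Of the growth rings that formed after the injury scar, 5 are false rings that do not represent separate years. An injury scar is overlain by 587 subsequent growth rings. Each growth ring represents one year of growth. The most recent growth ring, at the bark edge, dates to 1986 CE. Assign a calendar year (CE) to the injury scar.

There are 587 growth rings younger than the injury scar.
Excluding 5 false growth rings: 587 − 5 = 582.
The growth ring at the bark edge is 1986 CE, so the injury scar dates to 1986 − 582 = 1404 CE.

1404 CE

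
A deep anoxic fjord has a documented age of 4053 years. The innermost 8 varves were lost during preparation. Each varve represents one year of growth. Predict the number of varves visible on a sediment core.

4045 varves

One varve per year gives 4053 varves over 4053 years.
Subtracting the 8 varves not captured gives 4053 − 8 = 4045 varves in the record.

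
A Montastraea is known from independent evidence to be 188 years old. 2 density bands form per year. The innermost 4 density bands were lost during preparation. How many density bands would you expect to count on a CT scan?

372 density bands

188 years at 2 density bands per year gives 188 × 2 = 376 density bands.
Subtracting the 4 density bands not captured gives 376 − 4 = 372 density bands in the record.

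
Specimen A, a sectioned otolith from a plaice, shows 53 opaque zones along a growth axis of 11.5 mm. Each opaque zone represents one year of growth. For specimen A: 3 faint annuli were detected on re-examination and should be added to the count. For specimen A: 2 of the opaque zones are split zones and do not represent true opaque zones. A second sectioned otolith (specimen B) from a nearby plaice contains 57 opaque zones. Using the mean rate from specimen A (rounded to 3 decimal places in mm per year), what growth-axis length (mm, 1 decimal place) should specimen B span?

Specimen A: true opaque zone count = 53 − 2 + 3 = 54.
A: Mean rate = 11.5 mm / 54 years ≈ 0.213 mm per year.
Length of B = 0.213 × 57 = 12.1 mm.

12.1 mm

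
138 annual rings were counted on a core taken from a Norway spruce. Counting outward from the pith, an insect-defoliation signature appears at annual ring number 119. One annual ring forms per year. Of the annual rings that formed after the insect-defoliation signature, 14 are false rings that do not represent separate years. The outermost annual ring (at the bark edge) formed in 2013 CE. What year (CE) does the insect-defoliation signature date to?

138 − 119 = 19 annual rings lie beyond the insect-defoliation signature toward the bark edge.
Excluding 14 false annual rings: 19 − 14 = 5.
Counting back 5 years from 2013 CE places the insect-defoliation signature in 2013 − 5 = 2008 CE.

2008 CE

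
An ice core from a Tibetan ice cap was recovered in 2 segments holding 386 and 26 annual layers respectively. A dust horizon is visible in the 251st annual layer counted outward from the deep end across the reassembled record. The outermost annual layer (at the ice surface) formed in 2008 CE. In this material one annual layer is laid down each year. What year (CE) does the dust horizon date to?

1847 CE

Total annual layers = 386 + 26 = 412.
Between annual layer 251 and the ice surface there are 412 − 251 = 161 annual layers.
2008 − 161 = 1847 CE.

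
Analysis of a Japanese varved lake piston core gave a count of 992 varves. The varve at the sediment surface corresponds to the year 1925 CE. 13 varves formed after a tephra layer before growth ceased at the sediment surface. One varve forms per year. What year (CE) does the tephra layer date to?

1912 CE

13 varves post-date the tephra layer.
1925 − 13 = 1912 CE.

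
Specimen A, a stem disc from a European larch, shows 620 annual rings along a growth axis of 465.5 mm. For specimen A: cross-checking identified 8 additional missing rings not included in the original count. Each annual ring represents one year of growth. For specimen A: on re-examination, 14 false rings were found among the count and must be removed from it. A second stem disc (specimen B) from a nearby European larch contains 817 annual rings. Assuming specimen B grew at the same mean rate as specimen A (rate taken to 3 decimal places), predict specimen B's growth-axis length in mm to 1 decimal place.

Specimen A: true annual ring count = 620 − 14 + 8 = 614.
A: Mean rate = 465.5 mm / 614 years ≈ 0.758 mm/year.
For B, 0.758 mm/year × 817 years = 619.3 mm.

619.3 mm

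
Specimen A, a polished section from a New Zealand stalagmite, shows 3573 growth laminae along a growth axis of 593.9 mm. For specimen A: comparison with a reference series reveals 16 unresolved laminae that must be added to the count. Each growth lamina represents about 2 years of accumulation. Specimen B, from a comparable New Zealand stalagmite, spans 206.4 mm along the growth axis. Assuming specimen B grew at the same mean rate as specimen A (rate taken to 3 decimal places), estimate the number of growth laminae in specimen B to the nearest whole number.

Specimen A: correcting the raw count gives 3573 + 16 = 3589 true growth laminae.
Specimen A: multiplying by 2 years per growth lamina: 3589 × 2 = 7178 years.
A: Extension rate ≈ 593.9 / 7178 = 0.083 mm/year.
For B, 206.4 / 0.083 = 2486.75 years; at 2 years per growth lamina that is 2486.75 / 2 ≈ 1243 growth laminae.

1243 growth laminae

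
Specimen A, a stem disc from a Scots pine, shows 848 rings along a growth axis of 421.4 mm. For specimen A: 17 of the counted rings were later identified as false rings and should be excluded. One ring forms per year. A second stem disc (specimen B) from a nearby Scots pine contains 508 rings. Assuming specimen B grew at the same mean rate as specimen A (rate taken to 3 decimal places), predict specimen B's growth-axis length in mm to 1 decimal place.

257.6 mm

Specimen A: true ring count = 848 − 17 = 831.
A: 421.4 mm over 831 years gives 421.4 / 831 ≈ 0.507 mm/yr.
For B, 0.507 mm/year × 508 years = 257.6 mm.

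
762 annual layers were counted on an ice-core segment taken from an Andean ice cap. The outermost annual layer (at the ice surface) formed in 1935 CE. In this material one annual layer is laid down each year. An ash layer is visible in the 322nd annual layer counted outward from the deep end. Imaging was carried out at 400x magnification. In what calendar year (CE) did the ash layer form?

Between annual layer 322 and the ice surface there are 762 − 322 = 440 annual layers.
Counting back 440 years from 1935 CE places the ash layer in 1935 − 440 = 1495 CE.

1495 CE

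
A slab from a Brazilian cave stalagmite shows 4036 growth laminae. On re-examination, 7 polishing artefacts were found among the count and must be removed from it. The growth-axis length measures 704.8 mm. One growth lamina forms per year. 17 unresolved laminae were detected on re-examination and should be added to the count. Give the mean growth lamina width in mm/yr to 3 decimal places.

0.174 mm/yr

True growth lamina count = 4036 − 7 + 17 = 4046.
704.8 mm over 4046 years gives 704.8 / 4046 ≈ 0.174 mm/yr.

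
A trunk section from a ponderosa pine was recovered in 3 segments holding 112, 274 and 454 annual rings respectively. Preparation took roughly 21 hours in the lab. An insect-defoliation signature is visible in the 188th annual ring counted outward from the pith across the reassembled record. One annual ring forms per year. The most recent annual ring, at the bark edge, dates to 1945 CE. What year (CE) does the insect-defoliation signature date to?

Total annual rings = 112 + 274 + 454 = 840.
840 − 188 = 652 annual rings lie beyond the insect-defoliation signature toward the bark edge.
Counting back 652 years from 1945 CE places the insect-defoliation signature in 1945 − 652 = 1293 CE.

1293 CE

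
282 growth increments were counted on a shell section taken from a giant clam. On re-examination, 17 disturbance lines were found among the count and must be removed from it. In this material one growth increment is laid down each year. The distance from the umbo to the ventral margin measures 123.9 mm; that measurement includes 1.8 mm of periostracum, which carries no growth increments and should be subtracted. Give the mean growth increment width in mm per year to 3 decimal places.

0.461 mm per year

True growth increment count = 282 − 17 = 265.
Removing the 1.8 mm offcut leaves 123.9 − 1.8 = 122.1 mm.
Mean rate = 122.1 mm / 265 years ≈ 0.461 mm per year.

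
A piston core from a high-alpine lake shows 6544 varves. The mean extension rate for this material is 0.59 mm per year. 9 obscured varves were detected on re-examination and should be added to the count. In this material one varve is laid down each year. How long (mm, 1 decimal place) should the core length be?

True varve count = 6544 + 9 = 6553.
Predicted length = 0.59 mm/year × 6553 years = 3866.3 mm.

3866.3 mm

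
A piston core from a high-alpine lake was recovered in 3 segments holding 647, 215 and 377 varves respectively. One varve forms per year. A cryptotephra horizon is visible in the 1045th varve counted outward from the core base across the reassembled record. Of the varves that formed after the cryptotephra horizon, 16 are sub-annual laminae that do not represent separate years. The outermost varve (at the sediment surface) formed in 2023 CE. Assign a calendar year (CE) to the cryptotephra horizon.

1845 CE

Total varves = 647 + 215 + 377 = 1239.
1239 − 1045 = 194 varves lie beyond the cryptotephra horizon toward the sediment surface.
194 − 16 false = 178 true varves after the cryptotephra horizon.
Counting back 178 years from 2023 CE places the cryptotephra horizon in 2023 − 178 = 1845 CE.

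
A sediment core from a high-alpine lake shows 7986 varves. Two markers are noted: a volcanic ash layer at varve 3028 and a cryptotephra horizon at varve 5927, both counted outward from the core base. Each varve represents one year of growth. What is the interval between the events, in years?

5927 − 3028 = 2899 varves lie between the two events.
That is 2899 years at one varve per year.

2899 yr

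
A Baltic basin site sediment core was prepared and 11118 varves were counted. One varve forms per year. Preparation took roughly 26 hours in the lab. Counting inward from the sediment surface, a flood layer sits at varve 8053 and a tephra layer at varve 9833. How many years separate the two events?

9833 − 8053 = 1780 varves lie between the two events.
One varve per year makes the interval 1780 years.

1780 years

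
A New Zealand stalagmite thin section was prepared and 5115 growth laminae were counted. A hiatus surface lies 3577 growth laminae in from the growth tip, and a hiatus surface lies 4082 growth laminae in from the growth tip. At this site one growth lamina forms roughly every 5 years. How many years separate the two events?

2525 years

The two markers are separated by 4082 − 3577 = 505 growth laminae.
At 5 years per growth lamina, 505 × 5 = 2525 years.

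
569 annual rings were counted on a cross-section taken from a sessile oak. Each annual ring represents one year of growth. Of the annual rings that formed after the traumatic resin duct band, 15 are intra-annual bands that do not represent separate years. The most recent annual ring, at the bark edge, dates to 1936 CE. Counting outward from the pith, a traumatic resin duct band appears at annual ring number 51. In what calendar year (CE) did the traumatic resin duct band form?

1433 CE

569 − 51 = 518 annual rings lie beyond the traumatic resin duct band toward the bark edge.
Removing the 15 false annual rings leaves 518 − 15 = 503 true annual rings beyond the traumatic resin duct band.
1936 − 503 = 1433 CE.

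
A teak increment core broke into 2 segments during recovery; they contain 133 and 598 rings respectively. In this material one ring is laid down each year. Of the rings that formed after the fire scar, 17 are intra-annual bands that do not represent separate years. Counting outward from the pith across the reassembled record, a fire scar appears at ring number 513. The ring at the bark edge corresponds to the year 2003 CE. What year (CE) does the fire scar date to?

Total rings = 133 + 598 = 731.
Between ring 513 and the bark edge there are 731 − 513 = 218 rings.
Excluding 17 false rings: 218 − 17 = 201.
2003 − 201 = 1802 CE.

1802 CE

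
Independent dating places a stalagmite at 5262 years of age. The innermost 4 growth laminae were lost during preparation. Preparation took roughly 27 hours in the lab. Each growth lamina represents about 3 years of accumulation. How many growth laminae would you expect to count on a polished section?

1750 growth laminae

One growth lamina every 3 years means 5262 / 3 = 1754 growth laminae.
Subtracting the 4 growth laminae not captured gives 1754 − 4 = 1750 growth laminae in the record.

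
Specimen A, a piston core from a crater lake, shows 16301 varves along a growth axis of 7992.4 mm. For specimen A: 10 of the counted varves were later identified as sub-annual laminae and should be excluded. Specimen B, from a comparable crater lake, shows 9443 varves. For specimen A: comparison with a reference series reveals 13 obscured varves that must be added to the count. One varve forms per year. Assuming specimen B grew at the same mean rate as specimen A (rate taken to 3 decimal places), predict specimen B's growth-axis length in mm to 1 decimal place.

4627.1 mm

Specimen A: after corrections the count is 16301 − 10 + 13 = 16304 varves.
A: Mean rate = 7992.4 mm / 16304 years ≈ 0.490 mm/yr.
For B, 0.490 mm/year × 9443 years = 4627.1 mm.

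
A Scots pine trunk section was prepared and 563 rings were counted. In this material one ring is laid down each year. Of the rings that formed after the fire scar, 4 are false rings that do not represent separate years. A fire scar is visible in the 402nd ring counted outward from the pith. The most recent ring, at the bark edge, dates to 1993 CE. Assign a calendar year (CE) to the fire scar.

1836 CE

Between ring 402 and the bark edge there are 563 − 402 = 161 rings.
Removing the 4 false rings leaves 161 − 4 = 157 true rings beyond the fire scar.
Counting back 157 years from 1993 CE places the fire scar in 1993 − 157 = 1836 CE.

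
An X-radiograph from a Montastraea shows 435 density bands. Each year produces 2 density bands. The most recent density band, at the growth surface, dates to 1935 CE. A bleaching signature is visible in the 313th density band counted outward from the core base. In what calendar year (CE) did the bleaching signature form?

1874 CE

The bleaching signature sits at density band 313 from the core base, so 435 − 313 = 122 density bands formed after it.
With 2 density bands per year, 122 / 2 = 61 years.
The density band at the growth surface is 1935 CE, so the bleaching signature dates to 1935 − 61 = 1874 CE.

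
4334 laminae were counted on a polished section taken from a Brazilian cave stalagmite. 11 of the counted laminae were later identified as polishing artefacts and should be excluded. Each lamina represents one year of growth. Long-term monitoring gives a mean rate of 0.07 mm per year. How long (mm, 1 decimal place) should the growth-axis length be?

After corrections the count is 4334 − 11 = 4323 laminae.
Predicted length = 0.07 mm/year × 4323 years = 302.6 mm.

302.6 mm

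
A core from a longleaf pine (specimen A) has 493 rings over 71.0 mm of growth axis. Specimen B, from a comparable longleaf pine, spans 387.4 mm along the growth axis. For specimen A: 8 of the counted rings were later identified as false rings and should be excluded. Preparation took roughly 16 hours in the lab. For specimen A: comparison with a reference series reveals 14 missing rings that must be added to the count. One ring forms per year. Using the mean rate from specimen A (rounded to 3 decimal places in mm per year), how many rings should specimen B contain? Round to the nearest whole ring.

2728 rings

Specimen A: adjusted count: 493 − 8 + 14 = 499 rings.
A: Extension rate ≈ 71.0 / 499 = 0.142 mm/yr.
For B, 387.4 / 0.142 = 2728.17 years ≈ 2728 rings.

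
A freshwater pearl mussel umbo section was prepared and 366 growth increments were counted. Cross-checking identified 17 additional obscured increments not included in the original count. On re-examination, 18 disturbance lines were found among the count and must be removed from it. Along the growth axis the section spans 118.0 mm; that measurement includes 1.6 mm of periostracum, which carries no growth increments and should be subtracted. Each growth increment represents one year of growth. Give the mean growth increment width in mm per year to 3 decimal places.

0.319 mm per year

Adjusted count: 366 − 18 + 17 = 365 growth increments.
Net length = 118.0 − 1.6 = 116.4 mm.
116.4 mm over 365 years gives 116.4 / 365 ≈ 0.319 mm per year.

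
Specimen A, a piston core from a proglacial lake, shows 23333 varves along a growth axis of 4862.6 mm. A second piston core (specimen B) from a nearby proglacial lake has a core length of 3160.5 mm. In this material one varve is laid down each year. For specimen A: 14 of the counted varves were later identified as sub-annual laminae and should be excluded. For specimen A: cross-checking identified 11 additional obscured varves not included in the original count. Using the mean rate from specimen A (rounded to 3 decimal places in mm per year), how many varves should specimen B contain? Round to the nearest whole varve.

15195 varves

Specimen A: after corrections the count is 23333 − 14 + 11 = 23330 varves.
A: Extension rate ≈ 4862.6 / 23330 = 0.208 mm per year.
For B, 3160.5 / 0.208 = 15194.71 years ≈ 15195 varves.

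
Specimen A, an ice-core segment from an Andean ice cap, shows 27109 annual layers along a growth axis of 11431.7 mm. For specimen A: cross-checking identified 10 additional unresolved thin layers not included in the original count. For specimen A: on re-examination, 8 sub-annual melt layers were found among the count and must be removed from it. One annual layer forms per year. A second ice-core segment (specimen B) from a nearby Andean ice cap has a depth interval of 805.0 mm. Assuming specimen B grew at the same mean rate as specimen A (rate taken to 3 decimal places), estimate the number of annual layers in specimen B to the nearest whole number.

Specimen A: after corrections the count is 27109 − 8 + 10 = 27111 annual layers.
A: Mean rate = 11431.7 mm / 27111 years ≈ 0.422 mm/yr.
For B, 805.0 / 0.422 = 1907.58 years ≈ 1908 annual layers.

1908 annual layers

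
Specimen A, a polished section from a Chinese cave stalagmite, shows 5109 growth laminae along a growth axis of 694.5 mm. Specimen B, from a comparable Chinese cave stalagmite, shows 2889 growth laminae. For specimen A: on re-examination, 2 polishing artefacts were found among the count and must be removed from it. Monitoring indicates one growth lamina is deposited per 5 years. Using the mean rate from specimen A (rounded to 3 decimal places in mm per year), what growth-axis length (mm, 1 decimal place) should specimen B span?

Specimen A: adjusted count: 5109 − 2 = 5107 growth laminae.
Specimen A: 5107 growth laminae at 5 years each span 5107 × 5 = 25535 years.
A: Extension rate ≈ 694.5 / 25535 = 0.027 mm per year.
Specimen B: multiplying by 5 years per growth lamina: 2889 × 5 = 14445 years. B's length ≈ 0.027 × 14445 = 390.0 mm.

390.0 mm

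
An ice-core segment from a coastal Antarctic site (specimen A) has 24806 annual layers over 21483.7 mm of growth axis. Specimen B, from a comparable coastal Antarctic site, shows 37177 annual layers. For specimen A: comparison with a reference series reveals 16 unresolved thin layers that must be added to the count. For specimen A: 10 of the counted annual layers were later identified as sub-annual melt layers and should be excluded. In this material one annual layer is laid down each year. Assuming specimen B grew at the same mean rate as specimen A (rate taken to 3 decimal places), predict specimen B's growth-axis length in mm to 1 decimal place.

Specimen A: adjusted count: 24806 − 10 + 16 = 24812 annual layers.
A: 21483.7 mm over 24812 years gives 21483.7 / 24812 ≈ 0.866 mm per year.
For B, 0.866 mm/year × 37177 years = 32195.3 mm.

32195.3 mm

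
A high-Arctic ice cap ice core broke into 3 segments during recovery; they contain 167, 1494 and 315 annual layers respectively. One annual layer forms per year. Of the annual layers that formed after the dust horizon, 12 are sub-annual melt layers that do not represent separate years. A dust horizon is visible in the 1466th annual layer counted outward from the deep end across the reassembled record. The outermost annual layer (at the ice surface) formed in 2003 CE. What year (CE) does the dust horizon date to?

Total annual layers = 167 + 1494 + 315 = 1976.
Between annual layer 1466 and the ice surface there are 1976 − 1466 = 510 annual layers.
Excluding 12 false annual layers: 510 − 12 = 498.
The annual layer at the ice surface is 2003 CE, so the dust horizon dates to 2003 − 498 = 1505 CE.

1505 CE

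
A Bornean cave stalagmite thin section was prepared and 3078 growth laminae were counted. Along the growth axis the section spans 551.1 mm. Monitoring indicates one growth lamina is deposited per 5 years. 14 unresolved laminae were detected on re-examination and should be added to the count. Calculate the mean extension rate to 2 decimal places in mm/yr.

Adjusted count: 3078 + 14 = 3092 growth laminae.
At 5 years per growth lamina, 3092 × 5 = 15460 years.
Extension rate ≈ 551.1 / 15460 = 0.04 mm/yr.

0.04 mm/yr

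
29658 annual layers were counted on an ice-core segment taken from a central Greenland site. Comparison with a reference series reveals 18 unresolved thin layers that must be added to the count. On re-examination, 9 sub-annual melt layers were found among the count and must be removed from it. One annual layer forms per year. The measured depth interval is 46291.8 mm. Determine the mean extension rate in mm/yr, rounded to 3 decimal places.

After corrections the count is 29658 − 9 + 18 = 29667 annual layers.
Mean rate = 46291.8 mm / 29667 years ≈ 1.560 mm/yr.

1.560 mm/yr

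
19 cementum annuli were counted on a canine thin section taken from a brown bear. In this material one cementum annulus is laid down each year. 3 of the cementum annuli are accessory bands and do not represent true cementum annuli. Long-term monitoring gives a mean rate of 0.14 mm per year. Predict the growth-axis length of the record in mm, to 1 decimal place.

True cementum annulus count = 19 − 3 = 16.
Predicted length = 0.14 mm/year × 16 years = 2.2 mm.

2.2 mm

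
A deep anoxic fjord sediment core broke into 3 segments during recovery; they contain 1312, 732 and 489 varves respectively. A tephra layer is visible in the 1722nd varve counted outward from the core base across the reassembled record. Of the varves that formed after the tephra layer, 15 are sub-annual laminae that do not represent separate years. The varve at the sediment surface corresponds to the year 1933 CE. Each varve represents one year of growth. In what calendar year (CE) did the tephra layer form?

1137 CE

Total varves = 1312 + 732 + 489 = 2533.
2533 − 1722 = 811 varves lie beyond the tephra layer toward the sediment surface.
811 − 15 false = 796 true varves after the tephra layer.
1933 − 796 = 1137 CE.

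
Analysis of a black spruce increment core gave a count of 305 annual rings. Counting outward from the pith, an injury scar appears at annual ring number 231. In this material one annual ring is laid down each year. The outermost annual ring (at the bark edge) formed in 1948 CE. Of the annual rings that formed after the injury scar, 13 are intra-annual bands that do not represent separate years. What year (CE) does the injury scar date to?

The injury scar sits at annual ring 231 from the pith, so 305 − 231 = 74 annual rings formed after it.
Removing the 13 false annual rings leaves 74 − 13 = 61 true annual rings beyond the injury scar.
The annual ring at the bark edge is 1948 CE, so the injury scar dates to 1948 − 61 = 1887 CE.

1887 CE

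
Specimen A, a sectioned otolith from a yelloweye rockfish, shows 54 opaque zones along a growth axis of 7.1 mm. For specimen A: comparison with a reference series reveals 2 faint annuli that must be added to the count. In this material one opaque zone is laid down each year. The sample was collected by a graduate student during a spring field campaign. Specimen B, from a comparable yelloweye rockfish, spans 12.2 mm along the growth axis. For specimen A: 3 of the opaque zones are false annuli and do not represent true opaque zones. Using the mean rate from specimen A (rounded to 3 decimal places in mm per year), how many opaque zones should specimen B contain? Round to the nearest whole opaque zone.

91 opaque zones

Specimen A: adjusted count: 54 − 3 + 2 = 53 opaque zones.
A: 7.1 mm over 53 years gives 7.1 / 53 ≈ 0.134 mm/year.
B spans 12.2 / 0.134 = 91.04 years ≈ 91 opaque zones.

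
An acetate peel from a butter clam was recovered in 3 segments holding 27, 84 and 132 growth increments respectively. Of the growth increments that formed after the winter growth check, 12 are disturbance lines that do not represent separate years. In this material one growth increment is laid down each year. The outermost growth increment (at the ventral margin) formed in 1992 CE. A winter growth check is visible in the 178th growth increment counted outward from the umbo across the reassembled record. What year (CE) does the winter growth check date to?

Total growth increments = 27 + 84 + 132 = 243.
Between growth increment 178 and the ventral margin there are 243 − 178 = 65 growth increments.
Removing the 12 false growth increments leaves 65 − 12 = 53 true growth increments beyond the winter growth check.
1992 − 53 = 1939 CE.

1939 CE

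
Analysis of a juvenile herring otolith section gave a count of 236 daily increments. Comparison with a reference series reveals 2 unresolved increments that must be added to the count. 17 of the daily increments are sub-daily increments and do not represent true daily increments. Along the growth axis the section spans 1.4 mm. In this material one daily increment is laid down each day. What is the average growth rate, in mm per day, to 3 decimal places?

Adjusted count: 236 − 17 + 2 = 221 daily increments.
Mean rate = 1.4 mm / 221 days ≈ 0.006 mm per day.

0.006 mm per day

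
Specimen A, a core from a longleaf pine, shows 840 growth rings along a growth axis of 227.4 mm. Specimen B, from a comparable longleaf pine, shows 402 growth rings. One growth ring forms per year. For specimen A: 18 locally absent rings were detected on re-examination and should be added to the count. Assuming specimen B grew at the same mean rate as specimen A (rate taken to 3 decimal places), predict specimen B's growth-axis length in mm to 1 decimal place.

Specimen A: correcting the raw count gives 840 + 18 = 858 true growth rings.
A: Mean rate = 227.4 mm / 858 years ≈ 0.265 mm/yr.
B's length ≈ 0.265 × 402 = 106.5 mm.

106.5 mm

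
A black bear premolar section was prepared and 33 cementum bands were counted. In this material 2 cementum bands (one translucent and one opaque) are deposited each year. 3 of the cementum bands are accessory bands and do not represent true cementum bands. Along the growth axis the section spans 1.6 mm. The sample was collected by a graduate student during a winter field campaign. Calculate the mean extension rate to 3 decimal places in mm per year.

True cementum band count = 33 − 3 = 30.
With 2 cementum bands per year, 30 / 2 = 15 years.
1.6 mm over 15 years gives 1.6 / 15 ≈ 0.107 mm per year.

0.107 mm per year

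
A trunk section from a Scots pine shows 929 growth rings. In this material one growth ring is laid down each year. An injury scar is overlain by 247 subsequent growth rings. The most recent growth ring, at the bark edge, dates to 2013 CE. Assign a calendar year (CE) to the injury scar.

1766 CE

There are 247 growth rings younger than the injury scar.
Counting back 247 years from 2013 CE places the injury scar in 2013 − 247 = 1766 CE.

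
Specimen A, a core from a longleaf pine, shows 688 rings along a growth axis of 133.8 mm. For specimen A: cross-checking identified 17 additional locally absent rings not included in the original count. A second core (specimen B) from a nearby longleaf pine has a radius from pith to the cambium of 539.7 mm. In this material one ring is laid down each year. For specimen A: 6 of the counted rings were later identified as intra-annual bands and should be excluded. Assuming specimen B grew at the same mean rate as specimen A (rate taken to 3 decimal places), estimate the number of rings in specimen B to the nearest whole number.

2826 rings

Specimen A: adjusted count: 688 − 6 + 17 = 699 rings.
A: Mean rate = 133.8 mm / 699 years ≈ 0.191 mm/year.
For B, 539.7 / 0.191 = 2825.65 years ≈ 2826 rings.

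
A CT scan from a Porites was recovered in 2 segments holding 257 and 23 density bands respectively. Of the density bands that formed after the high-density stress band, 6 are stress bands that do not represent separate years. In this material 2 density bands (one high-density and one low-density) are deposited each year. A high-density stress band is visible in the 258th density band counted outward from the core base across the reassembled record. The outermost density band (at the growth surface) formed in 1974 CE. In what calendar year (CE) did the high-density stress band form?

1966 CE

Total density bands = 257 + 23 = 280.
Between density band 258 and the growth surface there are 280 − 258 = 22 density bands.
Removing the 6 false density bands leaves 22 − 6 = 16 true density bands beyond the high-density stress band.
Dividing by 2 density bands per year: 16 / 2 = 8 years.
The density band at the growth surface is 1974 CE, so the high-density stress band dates to 1974 − 8 = 1966 CE.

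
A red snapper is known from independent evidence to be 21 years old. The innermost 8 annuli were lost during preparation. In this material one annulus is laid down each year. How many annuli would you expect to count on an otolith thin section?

One annulus per year gives 21 annuli over 21 years.
Subtracting the 8 annuli not captured gives 21 − 8 = 13 annuli in the record.

13 annuli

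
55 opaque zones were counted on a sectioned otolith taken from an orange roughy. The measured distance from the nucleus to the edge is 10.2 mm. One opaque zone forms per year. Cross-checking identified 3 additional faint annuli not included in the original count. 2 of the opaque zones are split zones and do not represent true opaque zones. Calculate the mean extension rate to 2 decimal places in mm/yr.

0.18 mm/yr

Adjusted count: 55 − 2 + 3 = 56 opaque zones.
10.2 mm over 56 years gives 10.2 / 56 ≈ 0.18 mm/yr.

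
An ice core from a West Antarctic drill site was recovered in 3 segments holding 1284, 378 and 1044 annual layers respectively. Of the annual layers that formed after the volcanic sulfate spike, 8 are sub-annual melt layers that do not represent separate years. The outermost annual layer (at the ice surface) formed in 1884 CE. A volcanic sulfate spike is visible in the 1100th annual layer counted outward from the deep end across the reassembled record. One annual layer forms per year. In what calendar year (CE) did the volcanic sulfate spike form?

286 CE

Total annual layers = 1284 + 378 + 1044 = 2706.
Between annual layer 1100 and the ice surface there are 2706 − 1100 = 1606 annual layers.
1606 − 8 false = 1598 true annual layers after the volcanic sulfate spike.
Counting back 1598 years from 1884 CE places the volcanic sulfate spike in 1884 − 1598 = 286 CE.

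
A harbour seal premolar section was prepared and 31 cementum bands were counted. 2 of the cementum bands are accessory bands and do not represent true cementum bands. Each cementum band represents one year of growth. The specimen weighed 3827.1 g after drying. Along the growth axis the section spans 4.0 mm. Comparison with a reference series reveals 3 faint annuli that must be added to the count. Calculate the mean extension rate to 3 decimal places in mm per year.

After corrections the count is 31 − 2 + 3 = 32 cementum bands.
4.0 mm over 32 years gives 4.0 / 32 ≈ 0.125 mm per year.

0.125 mm per year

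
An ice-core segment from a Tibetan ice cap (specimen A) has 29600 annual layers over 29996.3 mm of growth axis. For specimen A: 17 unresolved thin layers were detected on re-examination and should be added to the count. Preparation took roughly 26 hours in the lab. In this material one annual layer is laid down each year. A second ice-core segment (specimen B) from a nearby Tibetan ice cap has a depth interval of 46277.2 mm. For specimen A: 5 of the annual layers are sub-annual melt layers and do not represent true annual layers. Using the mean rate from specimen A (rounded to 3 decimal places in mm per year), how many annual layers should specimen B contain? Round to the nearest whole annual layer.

Specimen A: true annual layer count = 29600 − 5 + 17 = 29612.
A: Mean rate = 29996.3 mm / 29612 years ≈ 1.013 mm per year.
For B, 46277.2 / 1.013 = 45683.32 years ≈ 45683 annual layers.

45683 annual layers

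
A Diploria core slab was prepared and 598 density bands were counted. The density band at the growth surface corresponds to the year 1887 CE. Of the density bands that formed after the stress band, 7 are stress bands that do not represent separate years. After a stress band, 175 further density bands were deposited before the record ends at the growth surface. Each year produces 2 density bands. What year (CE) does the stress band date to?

1803 CE

175 density bands post-date the stress band.
175 − 7 false = 168 true density bands after the stress band.
With 2 density bands per year, 168 / 2 = 84 years.
1887 − 84 = 1803 CE.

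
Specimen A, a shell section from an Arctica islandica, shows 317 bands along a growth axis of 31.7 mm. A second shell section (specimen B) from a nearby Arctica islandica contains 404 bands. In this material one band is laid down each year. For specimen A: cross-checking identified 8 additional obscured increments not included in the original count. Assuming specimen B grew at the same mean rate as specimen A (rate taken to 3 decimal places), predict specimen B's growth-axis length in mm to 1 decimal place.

39.6 mm

Specimen A: after corrections the count is 317 + 8 = 325 bands.
A: Mean rate = 31.7 mm / 325 years ≈ 0.098 mm per year.
For B, 0.098 mm/year × 404 years = 39.6 mm.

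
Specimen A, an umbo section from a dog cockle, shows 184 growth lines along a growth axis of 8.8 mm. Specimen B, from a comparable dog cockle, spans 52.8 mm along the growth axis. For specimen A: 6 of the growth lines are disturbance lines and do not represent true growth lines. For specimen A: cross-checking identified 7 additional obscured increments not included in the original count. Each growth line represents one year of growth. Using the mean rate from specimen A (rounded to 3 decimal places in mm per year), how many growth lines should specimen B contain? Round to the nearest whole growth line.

Specimen A: correcting the raw count gives 184 − 6 + 7 = 185 true growth lines.
A: Extension rate ≈ 8.8 / 185 = 0.048 mm per year.
Specimen B: 52.8 mm / 0.048 mm per year = 1100.00 years ≈ 1100 growth lines.

1100 growth lines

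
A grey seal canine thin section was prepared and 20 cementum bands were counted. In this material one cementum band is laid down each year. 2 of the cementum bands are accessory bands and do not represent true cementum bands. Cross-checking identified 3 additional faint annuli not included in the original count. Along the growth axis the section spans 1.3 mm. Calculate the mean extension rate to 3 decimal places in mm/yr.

0.062 mm/yr

Adjusted count: 20 − 2 + 3 = 21 cementum bands.
Extension rate ≈ 1.3 / 21 = 0.062 mm/yr.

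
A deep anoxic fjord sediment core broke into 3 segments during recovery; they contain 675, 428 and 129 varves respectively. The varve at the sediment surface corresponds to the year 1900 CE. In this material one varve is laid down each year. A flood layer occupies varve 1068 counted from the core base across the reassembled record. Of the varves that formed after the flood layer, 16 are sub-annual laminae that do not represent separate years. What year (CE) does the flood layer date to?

1752 CE

Total varves = 675 + 428 + 129 = 1232.
1232 − 1068 = 164 varves lie beyond the flood layer toward the sediment surface.
164 − 16 false = 148 true varves after the flood layer.
1900 − 148 = 1752 CE.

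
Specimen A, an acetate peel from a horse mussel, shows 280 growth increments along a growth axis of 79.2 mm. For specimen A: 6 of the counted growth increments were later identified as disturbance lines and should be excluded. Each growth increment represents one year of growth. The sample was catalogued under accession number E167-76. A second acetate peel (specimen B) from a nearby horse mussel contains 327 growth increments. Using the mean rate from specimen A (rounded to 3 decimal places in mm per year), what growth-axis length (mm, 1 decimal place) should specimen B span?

94.5 mm

Specimen A: after corrections the count is 280 − 6 = 274 growth increments.
A: Extension rate ≈ 79.2 / 274 = 0.289 mm/yr.
For B, 0.289 mm/year × 327 years = 94.5 mm.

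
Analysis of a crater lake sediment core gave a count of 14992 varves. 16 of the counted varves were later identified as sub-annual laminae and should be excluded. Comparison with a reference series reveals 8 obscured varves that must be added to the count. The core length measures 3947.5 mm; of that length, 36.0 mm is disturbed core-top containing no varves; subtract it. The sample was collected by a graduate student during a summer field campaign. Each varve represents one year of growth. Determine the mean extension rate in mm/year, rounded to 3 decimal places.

0.261 mm/year

True varve count = 14992 − 16 + 8 = 14984.
Removing the 36.0 mm offcut leaves 3947.5 − 36.0 = 3911.5 mm.
Extension rate ≈ 3911.5 / 14984 = 0.261 mm/year.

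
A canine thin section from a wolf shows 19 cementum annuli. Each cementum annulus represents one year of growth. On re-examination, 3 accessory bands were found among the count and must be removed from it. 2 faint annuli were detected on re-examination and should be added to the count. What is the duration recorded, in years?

True cementum annulus count = 19 − 3 + 2 = 18.
At one cementum annulus per year, that is 18 years.

18 years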